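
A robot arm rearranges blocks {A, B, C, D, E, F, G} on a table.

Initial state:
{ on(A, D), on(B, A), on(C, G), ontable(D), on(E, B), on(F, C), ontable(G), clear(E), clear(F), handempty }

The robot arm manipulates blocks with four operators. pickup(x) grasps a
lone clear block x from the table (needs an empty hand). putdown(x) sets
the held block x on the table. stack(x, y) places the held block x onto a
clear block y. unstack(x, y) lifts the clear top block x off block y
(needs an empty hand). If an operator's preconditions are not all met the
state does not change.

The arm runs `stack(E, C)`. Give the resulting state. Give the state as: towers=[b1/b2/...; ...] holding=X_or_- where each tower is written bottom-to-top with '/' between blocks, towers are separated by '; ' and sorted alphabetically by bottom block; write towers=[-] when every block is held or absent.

before: towers=[D/A/B/E; G/C/F] holding=-
pre[stack(E, C)]: holding(E) ✗, clear(C) ✗, E≠C ✓
holding(E), clear(C) unmet → stack(E, C) is a no-op
after:  towers=[D/A/B/E; G/C/F] holding=-

towers=[D/A/B/E; G/C/F] holding=-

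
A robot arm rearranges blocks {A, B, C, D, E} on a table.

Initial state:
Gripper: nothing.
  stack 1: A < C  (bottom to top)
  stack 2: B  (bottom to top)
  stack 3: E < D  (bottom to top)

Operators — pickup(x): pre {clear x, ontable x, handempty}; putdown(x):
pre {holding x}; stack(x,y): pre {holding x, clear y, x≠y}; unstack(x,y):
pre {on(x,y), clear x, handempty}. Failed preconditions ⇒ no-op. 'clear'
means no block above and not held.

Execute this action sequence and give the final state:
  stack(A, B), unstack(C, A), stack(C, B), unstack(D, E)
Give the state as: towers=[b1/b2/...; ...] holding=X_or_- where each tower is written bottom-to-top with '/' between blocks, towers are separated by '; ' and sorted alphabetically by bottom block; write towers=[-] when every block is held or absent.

step 1 (stack(A, B)) [no-op]: towers=[A/C; B; E/D] holding=-
step 2 (unstack(C, A)): towers=[A; B; E/D] holding=C
step 3 (stack(C, B)): towers=[A; B/C; E/D] holding=-
step 4 (unstack(D, E)): towers=[A; B/C; E] holding=D

towers=[A; B/C; E] holding=D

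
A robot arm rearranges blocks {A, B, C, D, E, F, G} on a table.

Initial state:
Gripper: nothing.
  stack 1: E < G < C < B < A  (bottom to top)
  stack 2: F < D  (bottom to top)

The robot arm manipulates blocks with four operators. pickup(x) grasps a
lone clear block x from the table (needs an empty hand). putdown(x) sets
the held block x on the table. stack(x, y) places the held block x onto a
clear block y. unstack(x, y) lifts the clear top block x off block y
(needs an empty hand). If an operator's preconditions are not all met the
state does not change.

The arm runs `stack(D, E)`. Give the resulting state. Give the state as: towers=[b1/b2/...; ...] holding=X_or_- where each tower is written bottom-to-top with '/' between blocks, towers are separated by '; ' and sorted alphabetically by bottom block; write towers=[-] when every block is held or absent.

towers=[E/G/C/B/A; F/D] holding=-

before: towers=[E/G/C/B/A; F/D] holding=-
pre[stack(D, E)]: holding(D) fail, clear(E) fail, D≠E ok
holding(D), clear(E) unmet → stack(D, E) is a no-op
after:  towers=[E/G/C/B/A; F/D] holding=-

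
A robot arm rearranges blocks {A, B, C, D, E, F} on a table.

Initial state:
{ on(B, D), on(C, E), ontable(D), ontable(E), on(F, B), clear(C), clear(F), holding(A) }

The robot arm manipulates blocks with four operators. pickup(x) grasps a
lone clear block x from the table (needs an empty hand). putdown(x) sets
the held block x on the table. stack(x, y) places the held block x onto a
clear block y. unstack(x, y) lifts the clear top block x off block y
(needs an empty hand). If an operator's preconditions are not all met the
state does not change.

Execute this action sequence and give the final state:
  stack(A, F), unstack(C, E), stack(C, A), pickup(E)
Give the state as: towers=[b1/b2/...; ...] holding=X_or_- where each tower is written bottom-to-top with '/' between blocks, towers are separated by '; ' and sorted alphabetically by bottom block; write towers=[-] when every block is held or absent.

step 1 (stack(A, F)): towers=[D/B/F/A; E/C] holding=-
step 2 (unstack(C, E)): towers=[D/B/F/A; E] holding=C
step 3 (stack(C, A)): towers=[D/B/F/A/C; E] holding=-
step 4 (pickup(E)): towers=[D/B/F/A/C] holding=E

towers=[D/B/F/A/C] holding=E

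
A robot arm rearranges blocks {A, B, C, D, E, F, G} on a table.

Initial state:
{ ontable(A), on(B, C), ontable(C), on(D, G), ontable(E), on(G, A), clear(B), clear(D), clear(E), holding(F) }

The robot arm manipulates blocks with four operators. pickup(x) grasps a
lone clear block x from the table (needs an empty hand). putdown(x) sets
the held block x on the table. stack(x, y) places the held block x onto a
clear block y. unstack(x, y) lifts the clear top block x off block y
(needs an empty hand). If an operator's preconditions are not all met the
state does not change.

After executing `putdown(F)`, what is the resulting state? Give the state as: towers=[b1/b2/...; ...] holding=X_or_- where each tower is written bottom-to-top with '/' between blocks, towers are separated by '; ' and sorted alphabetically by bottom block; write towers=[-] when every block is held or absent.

towers=[A/G/D; C/B; E; F] holding=-

before: towers=[A/G/D; C/B; E] holding=F
pre[putdown(F)]: holding(F) ✓
all met → apply putdown(F)
after:  towers=[A/G/D; C/B; E; F] holding=-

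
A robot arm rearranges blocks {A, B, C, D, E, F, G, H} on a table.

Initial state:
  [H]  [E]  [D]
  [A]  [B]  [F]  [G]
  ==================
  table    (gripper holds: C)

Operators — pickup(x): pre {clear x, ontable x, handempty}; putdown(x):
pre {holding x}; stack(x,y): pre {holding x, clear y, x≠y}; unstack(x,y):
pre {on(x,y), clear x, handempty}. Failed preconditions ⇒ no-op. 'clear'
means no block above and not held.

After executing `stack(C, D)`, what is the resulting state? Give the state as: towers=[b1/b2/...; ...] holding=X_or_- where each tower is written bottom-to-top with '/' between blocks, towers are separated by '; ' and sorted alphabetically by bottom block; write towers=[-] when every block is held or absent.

towers=[A/H; B/E; F/D/C; G] holding=-

before: towers=[A/H; B/E; F/D; G] holding=C
pre[stack(C, D)]: holding(C) yes, clear(D) yes, C≠D yes
all met → apply stack(C, D)
after:  towers=[A/H; B/E; F/D/C; G] holding=-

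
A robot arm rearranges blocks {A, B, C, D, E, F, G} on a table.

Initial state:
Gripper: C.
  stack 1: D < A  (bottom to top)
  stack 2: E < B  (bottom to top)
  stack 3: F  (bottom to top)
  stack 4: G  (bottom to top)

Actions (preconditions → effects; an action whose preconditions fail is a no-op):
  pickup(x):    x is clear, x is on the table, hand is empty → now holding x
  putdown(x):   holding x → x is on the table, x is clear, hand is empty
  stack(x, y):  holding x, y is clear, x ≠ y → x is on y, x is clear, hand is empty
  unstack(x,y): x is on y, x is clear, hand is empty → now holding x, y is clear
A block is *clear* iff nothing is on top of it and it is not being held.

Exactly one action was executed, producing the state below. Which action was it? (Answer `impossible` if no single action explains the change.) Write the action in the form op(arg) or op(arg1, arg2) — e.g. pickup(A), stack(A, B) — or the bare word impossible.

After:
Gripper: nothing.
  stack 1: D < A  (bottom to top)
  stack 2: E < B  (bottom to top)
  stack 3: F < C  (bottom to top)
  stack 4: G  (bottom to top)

stack(C, F)

target: towers=[D/A; E/B; F/C; G] holding=-
        putdown(C) → towers=[C; D/A; E/B; F; G] holding=-
       stack(C, B) → towers=[D/A; E/B/C; F; G] holding=-
       stack(C, F) → towers=[D/A; E/B; F/C; G] holding=-  ← match
       stack(C, G) → towers=[D/A; E/B; F; G/C] holding=-
       stack(C, A) → towers=[D/A/C; E/B; F; G] holding=-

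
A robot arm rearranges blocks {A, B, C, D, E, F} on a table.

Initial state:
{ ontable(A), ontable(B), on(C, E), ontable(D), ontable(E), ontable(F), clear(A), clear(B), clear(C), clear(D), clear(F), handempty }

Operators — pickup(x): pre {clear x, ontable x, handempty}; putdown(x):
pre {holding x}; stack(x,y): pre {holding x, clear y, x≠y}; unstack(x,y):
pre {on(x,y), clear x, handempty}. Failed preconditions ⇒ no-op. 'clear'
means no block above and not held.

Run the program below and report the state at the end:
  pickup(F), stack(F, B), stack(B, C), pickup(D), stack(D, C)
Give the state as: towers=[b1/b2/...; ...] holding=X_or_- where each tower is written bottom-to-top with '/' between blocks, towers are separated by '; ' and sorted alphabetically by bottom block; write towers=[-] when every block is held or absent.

step 1 (pickup(F)): towers=[A; B; D; E/C] holding=F
step 2 (stack(F, B)): towers=[A; B/F; D; E/C] holding=-
step 3 (stack(B, C)) [no-op]: towers=[A; B/F; D; E/C] holding=-
step 4 (pickup(D)): towers=[A; B/F; E/C] holding=D
step 5 (stack(D, C)): towers=[A; B/F; E/C/D] holding=-

towers=[A; B/F; E/C/D] holding=-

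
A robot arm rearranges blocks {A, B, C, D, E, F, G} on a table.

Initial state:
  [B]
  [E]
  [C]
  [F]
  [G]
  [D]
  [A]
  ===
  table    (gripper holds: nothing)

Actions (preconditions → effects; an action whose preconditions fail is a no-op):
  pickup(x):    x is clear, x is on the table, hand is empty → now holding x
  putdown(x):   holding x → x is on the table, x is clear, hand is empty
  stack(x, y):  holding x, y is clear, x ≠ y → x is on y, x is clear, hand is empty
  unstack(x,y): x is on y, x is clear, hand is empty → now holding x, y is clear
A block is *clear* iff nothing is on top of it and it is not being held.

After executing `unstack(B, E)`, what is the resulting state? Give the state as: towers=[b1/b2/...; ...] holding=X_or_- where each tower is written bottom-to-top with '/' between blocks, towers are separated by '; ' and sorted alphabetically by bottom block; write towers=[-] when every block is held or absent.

towers=[A/D/G/F/C/E] holding=B

before: towers=[A/D/G/F/C/E/B] holding=-
pre[unstack(B, E)]: on(B,E) ✓, clear(B) ✓, handempty ✓
all met → apply unstack(B, E)
after:  towers=[A/D/G/F/C/E] holding=B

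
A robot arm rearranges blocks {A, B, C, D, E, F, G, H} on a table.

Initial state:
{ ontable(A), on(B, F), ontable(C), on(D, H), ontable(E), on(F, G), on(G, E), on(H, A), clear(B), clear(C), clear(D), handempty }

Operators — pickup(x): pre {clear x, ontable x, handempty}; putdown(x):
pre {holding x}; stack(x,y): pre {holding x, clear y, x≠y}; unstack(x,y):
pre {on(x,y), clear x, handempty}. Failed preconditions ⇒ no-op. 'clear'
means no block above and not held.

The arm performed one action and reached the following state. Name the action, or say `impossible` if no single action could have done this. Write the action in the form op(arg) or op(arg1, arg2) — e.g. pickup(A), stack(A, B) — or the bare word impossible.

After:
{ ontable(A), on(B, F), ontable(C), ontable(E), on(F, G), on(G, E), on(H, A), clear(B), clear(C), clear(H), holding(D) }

target: towers=[A/H; C; E/G/F/B] holding=D
     unstack(B, F) → towers=[A/H/D; C; E/G/F] holding=B
     unstack(D, H) → towers=[A/H; C; E/G/F/B] holding=D  ← match
         pickup(C) → towers=[A/H/D; E/G/F/B] holding=C

unstack(D, H)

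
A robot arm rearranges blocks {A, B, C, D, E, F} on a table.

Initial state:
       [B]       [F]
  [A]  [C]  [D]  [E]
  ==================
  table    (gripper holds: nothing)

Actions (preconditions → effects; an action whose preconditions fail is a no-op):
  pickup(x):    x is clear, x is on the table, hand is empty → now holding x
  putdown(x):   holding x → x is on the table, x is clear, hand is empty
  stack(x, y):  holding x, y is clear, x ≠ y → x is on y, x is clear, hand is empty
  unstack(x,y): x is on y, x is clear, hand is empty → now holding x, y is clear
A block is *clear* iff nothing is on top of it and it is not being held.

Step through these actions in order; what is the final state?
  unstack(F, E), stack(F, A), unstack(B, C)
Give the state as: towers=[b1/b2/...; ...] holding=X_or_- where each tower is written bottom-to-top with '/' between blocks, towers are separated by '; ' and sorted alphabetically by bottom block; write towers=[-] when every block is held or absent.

towers=[A/F; C; D; E] holding=B

step 1 (unstack(F, E)): towers=[A; C/B; D; E] holding=F
step 2 (stack(F, A)): towers=[A/F; C/B; D; E] holding=-
step 3 (unstack(B, C)): towers=[A/F; C; D; E] holding=B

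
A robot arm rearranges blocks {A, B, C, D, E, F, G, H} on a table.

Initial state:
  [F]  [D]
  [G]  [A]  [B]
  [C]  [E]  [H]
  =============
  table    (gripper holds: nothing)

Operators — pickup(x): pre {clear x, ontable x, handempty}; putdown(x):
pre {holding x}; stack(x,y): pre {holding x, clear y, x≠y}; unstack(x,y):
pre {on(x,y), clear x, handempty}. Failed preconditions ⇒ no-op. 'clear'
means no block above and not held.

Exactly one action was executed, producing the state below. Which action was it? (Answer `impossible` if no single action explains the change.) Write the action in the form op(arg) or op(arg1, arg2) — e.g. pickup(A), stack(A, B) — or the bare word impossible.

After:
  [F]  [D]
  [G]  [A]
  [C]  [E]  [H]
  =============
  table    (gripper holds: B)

unstack(B, H)

target: towers=[C/G/F; E/A/D; H] holding=B
     unstack(B, H) → towers=[C/G/F; E/A/D; H] holding=B  ← match
     unstack(F, G) → towers=[C/G; E/A/D; H/B] holding=F
     unstack(D, A) → towers=[C/G/F; E/A; H/B] holding=D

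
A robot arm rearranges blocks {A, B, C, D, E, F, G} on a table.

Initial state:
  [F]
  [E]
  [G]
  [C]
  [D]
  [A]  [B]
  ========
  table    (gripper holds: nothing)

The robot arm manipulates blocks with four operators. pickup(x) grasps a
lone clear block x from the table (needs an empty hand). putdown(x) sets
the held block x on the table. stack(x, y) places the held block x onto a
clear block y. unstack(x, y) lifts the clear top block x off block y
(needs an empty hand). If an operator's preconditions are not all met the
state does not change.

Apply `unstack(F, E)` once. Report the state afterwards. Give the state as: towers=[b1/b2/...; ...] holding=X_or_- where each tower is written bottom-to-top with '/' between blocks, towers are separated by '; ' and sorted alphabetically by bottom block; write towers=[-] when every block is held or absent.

towers=[A/D/C/G/E; B] holding=F

before: towers=[A/D/C/G/E/F; B] holding=-
pre[unstack(F, E)]: on(F,E) ok, clear(F) ok, handempty ok
all met → apply unstack(F, E)
after:  towers=[A/D/C/G/E; B] holding=F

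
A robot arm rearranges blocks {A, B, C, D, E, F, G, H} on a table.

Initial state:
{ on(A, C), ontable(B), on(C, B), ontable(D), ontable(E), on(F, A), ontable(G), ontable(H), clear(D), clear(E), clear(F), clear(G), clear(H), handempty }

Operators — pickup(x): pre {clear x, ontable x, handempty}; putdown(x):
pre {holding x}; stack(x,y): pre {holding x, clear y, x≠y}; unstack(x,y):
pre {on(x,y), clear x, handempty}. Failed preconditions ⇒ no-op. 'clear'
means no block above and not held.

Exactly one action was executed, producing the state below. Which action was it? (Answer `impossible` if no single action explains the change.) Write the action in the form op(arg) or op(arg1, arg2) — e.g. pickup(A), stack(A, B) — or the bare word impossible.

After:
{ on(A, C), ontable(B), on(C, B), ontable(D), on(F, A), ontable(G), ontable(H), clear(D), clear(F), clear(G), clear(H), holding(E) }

pickup(E)

target: towers=[B/C/A/F; D; G; H] holding=E
         pickup(G) → towers=[B/C/A/F; D; E; H] holding=G
         pickup(E) → towers=[B/C/A/F; D; G; H] holding=E  ← match
         pickup(H) → towers=[B/C/A/F; D; E; G] holding=H
     unstack(F, A) → towers=[B/C/A; D; E; G; H] holding=F
         pickup(D) → towers=[B/C/A/F; E; G; H] holding=D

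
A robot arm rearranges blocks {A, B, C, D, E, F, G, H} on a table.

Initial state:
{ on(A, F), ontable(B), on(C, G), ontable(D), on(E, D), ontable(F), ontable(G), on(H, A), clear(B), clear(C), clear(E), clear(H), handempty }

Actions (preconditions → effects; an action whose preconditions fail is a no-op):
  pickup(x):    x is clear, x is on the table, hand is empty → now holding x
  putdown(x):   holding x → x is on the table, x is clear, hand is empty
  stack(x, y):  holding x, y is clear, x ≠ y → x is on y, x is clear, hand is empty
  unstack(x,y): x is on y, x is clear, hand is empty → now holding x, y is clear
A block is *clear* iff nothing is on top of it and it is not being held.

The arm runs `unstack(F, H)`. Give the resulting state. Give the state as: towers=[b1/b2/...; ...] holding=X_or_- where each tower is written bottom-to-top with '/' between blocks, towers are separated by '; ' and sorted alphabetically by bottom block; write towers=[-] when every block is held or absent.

towers=[B; D/E; F/A/H; G/C] holding=-

before: towers=[B; D/E; F/A/H; G/C] holding=-
pre[unstack(F, H)]: on(F,H) no, clear(F) no, handempty yes
on(F,H), clear(F) unmet → unstack(F, H) is a no-op
after:  towers=[B; D/E; F/A/H; G/C] holding=-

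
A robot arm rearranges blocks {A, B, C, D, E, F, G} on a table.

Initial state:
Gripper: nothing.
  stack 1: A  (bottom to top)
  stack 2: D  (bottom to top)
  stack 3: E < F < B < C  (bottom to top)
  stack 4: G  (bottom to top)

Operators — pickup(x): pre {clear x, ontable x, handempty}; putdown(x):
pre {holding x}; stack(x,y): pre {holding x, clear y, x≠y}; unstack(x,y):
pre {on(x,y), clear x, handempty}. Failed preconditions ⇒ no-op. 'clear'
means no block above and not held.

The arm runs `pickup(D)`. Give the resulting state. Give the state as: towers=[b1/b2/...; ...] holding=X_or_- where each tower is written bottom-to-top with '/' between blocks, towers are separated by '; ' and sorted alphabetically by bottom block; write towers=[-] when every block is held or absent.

towers=[A; E/F/B/C; G] holding=D

before: towers=[A; D; E/F/B/C; G] holding=-
pre[pickup(D)]: clear(D) yes, ontable(D) yes, handempty yes
all met → apply pickup(D)
after:  towers=[A; E/F/B/C; G] holding=D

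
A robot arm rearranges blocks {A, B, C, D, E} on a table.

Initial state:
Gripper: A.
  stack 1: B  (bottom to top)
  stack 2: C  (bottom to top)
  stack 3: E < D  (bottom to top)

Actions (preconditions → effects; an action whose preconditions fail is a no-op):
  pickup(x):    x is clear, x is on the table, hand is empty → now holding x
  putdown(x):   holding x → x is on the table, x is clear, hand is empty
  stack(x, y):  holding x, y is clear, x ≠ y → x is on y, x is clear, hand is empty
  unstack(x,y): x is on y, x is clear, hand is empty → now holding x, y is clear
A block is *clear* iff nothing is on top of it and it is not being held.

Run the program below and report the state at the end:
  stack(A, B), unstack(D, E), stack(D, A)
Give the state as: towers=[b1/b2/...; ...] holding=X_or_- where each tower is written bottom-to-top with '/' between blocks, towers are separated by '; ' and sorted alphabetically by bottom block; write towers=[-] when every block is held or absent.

step 1 (stack(A, B)): towers=[B/A; C; E/D] holding=-
step 2 (unstack(D, E)): towers=[B/A; C; E] holding=D
step 3 (stack(D, A)): towers=[B/A/D; C; E] holding=-

towers=[B/A/D; C; E] holding=-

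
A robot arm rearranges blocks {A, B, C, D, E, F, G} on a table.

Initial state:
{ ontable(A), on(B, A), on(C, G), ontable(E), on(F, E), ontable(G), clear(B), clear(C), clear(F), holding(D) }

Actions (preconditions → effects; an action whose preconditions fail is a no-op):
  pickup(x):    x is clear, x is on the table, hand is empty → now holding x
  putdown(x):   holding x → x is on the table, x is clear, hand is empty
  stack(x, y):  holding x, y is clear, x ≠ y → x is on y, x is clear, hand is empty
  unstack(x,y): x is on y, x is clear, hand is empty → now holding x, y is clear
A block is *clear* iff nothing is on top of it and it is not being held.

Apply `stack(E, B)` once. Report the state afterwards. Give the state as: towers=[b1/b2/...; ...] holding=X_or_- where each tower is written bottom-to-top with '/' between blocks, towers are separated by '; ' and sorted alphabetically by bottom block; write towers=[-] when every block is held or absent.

before: towers=[A/B; E/F; G/C] holding=D
pre[stack(E, B)]: holding(E) no, clear(B) yes, E≠B yes
holding(E) unmet → stack(E, B) is a no-op
after:  towers=[A/B; E/F; G/C] holding=D

towers=[A/B; E/F; G/C] holding=D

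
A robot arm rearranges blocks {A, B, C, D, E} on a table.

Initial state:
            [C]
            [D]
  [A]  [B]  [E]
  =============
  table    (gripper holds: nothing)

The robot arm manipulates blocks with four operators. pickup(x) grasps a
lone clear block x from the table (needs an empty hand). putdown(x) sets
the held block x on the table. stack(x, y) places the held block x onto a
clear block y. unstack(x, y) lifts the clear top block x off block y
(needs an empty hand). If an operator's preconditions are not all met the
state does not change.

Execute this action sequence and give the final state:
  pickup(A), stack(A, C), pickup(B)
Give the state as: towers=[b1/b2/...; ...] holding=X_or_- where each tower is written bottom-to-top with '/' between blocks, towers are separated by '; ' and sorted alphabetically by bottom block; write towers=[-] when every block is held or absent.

towers=[E/D/C/A] holding=B

step 1 (pickup(A)): towers=[B; E/D/C] holding=A
step 2 (stack(A, C)): towers=[B; E/D/C/A] holding=-
step 3 (pickup(B)): towers=[E/D/C/A] holding=B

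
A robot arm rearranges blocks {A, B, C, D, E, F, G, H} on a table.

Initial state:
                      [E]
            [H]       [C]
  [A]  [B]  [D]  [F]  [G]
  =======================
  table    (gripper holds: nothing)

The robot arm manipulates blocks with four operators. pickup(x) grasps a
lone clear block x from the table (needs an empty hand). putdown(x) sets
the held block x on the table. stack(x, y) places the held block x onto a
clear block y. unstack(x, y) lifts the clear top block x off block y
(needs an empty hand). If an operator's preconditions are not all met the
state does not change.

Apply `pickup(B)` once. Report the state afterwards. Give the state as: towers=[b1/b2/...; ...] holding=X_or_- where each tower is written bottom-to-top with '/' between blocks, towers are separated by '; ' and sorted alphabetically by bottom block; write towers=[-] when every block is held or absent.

towers=[A; D/H; F; G/C/E] holding=B

before: towers=[A; B; D/H; F; G/C/E] holding=-
pre[pickup(B)]: clear(B) yes, ontable(B) yes, handempty yes
all met → apply pickup(B)
after:  towers=[A; D/H; F; G/C/E] holding=B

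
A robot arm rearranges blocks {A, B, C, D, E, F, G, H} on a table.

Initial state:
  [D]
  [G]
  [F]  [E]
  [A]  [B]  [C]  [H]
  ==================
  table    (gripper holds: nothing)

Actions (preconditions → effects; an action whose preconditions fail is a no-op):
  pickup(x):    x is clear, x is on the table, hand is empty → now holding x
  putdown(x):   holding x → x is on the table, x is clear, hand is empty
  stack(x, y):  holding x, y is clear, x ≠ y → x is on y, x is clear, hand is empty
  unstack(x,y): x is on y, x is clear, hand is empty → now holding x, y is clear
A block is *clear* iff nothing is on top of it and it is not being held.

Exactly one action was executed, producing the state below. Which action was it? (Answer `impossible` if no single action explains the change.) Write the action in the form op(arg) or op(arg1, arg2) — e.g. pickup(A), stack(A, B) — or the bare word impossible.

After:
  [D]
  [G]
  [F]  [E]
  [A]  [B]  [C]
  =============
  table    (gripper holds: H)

target: towers=[A/F/G/D; B/E; C] holding=H
     unstack(E, B) → towers=[A/F/G/D; B; C; H] holding=E
         pickup(H) → towers=[A/F/G/D; B/E; C] holding=H  ← match
     unstack(D, G) → towers=[A/F/G; B/E; C; H] holding=D
         pickup(C) → towers=[A/F/G/D; B/E; H] holding=C

pickup(H)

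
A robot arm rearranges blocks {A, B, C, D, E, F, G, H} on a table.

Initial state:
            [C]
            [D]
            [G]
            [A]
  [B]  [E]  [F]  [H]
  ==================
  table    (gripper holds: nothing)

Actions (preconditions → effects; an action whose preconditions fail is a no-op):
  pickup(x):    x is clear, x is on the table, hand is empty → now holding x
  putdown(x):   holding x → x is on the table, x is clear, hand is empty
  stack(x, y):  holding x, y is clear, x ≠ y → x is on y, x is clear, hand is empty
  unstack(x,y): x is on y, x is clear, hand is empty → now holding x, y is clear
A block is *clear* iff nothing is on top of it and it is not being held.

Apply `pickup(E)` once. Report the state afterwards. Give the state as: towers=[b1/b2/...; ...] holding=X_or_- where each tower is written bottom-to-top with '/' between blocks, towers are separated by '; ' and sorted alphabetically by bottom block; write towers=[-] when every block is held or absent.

before: towers=[B; E; F/A/G/D/C; H] holding=-
pre[pickup(E)]: clear(E) ok, ontable(E) ok, handempty ok
all met → apply pickup(E)
after:  towers=[B; F/A/G/D/C; H] holding=E

towers=[B; F/A/G/D/C; H] holding=E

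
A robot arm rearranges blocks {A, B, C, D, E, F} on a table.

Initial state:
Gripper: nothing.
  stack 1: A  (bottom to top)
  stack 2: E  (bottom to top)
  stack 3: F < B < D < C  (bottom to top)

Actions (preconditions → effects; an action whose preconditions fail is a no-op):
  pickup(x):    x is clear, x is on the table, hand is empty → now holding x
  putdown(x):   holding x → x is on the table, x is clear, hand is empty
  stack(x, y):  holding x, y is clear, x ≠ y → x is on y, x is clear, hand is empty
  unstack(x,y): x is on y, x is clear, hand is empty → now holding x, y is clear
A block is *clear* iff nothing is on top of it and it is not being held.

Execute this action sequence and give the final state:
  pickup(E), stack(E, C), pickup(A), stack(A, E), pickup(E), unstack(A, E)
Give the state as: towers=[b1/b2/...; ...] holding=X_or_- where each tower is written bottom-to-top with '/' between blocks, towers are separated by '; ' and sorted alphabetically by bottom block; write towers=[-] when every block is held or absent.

towers=[F/B/D/C/E] holding=A

step 1 (pickup(E)): towers=[A; F/B/D/C] holding=E
step 2 (stack(E, C)): towers=[A; F/B/D/C/E] holding=-
step 3 (pickup(A)): towers=[F/B/D/C/E] holding=A
step 4 (stack(A, E)): towers=[F/B/D/C/E/A] holding=-
step 5 (pickup(E)) [no-op]: towers=[F/B/D/C/E/A] holding=-
step 6 (unstack(A, E)): towers=[F/B/D/C/E] holding=A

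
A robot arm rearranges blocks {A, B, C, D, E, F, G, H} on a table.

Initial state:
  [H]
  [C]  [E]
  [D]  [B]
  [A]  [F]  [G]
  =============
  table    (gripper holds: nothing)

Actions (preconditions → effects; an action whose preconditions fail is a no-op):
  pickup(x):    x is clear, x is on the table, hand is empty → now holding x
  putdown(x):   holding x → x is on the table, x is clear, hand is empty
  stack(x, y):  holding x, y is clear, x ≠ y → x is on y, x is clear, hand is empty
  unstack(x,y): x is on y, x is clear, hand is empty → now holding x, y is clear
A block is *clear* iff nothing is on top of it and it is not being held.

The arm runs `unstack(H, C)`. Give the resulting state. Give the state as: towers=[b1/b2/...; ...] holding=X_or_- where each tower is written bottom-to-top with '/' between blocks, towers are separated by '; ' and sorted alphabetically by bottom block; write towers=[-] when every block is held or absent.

before: towers=[A/D/C/H; F/B/E; G] holding=-
pre[unstack(H, C)]: on(H,C) ok, clear(H) ok, handempty ok
all met → apply unstack(H, C)
after:  towers=[A/D/C; F/B/E; G] holding=H

towers=[A/D/C; F/B/E; G] holding=H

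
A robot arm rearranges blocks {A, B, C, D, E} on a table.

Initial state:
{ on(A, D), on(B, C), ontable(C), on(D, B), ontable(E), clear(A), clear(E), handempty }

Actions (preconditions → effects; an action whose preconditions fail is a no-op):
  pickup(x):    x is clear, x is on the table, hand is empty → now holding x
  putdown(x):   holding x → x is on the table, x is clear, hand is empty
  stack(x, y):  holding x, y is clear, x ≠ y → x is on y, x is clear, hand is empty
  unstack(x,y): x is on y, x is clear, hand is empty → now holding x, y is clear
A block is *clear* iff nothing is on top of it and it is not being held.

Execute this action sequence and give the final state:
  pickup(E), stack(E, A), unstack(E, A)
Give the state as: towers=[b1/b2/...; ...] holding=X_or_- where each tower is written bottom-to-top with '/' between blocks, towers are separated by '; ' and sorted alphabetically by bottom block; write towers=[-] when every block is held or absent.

towers=[C/B/D/A] holding=E

step 1 (pickup(E)): towers=[C/B/D/A] holding=E
step 2 (stack(E, A)): towers=[C/B/D/A/E] holding=-
step 3 (unstack(E, A)): towers=[C/B/D/A] holding=E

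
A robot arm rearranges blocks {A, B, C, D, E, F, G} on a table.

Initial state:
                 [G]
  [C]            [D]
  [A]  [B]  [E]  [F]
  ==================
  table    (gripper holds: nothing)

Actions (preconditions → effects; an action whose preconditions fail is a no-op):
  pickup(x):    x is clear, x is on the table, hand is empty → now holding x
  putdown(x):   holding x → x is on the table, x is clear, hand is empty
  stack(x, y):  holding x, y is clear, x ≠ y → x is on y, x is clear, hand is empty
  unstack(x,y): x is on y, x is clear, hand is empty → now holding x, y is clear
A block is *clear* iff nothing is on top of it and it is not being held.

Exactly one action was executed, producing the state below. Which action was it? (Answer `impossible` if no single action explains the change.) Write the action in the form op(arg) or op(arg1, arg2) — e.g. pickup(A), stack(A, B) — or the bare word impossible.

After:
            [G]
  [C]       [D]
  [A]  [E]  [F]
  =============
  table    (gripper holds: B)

pickup(B)

target: towers=[A/C; E; F/D/G] holding=B
         pickup(B) → towers=[A/C; E; F/D/G] holding=B  ← match
     unstack(G, D) → towers=[A/C; B; E; F/D] holding=G
         pickup(E) → towers=[A/C; B; F/D/G] holding=E
     unstack(C, A) → towers=[A; B; E; F/D/G] holding=C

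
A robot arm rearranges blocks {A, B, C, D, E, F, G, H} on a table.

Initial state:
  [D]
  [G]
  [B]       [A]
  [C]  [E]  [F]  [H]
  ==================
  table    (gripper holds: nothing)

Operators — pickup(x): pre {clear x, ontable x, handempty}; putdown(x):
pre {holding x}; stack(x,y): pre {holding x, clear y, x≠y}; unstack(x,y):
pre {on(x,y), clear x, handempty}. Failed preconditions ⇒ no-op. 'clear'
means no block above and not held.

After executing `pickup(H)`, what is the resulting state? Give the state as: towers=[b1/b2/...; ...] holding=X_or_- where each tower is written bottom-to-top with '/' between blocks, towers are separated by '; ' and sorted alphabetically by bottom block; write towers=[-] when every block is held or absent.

towers=[C/B/G/D; E; F/A] holding=H

before: towers=[C/B/G/D; E; F/A; H] holding=-
pre[pickup(H)]: clear(H) ✓, ontable(H) ✓, handempty ✓
all met → apply pickup(H)
after:  towers=[C/B/G/D; E; F/A] holding=H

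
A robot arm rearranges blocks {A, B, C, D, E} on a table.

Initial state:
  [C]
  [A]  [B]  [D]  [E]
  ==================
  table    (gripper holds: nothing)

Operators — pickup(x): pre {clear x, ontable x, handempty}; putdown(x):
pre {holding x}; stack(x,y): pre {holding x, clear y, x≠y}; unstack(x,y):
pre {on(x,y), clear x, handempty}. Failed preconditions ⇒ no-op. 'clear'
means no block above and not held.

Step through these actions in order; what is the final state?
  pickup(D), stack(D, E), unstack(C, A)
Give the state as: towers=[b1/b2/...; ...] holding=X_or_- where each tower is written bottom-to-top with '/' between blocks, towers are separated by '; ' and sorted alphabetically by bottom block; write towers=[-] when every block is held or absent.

step 1 (pickup(D)): towers=[A/C; B; E] holding=D
step 2 (stack(D, E)): towers=[A/C; B; E/D] holding=-
step 3 (unstack(C, A)): towers=[A; B; E/D] holding=C

towers=[A; B; E/D] holding=C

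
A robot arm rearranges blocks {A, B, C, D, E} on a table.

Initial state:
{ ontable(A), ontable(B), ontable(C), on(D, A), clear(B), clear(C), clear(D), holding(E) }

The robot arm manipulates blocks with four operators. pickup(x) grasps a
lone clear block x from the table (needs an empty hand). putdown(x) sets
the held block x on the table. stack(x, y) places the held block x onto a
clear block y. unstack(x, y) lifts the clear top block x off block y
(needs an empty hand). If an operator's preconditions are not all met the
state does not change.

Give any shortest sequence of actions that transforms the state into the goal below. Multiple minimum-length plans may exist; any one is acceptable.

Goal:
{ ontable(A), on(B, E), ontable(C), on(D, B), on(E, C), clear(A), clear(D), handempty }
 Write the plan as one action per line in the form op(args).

step 1 (stack(E, C)): towers=[A/D; B; C/E] holding=-
step 2 (pickup(B)): towers=[A/D; C/E] holding=B
step 3 (stack(B, E)): towers=[A/D; C/E/B] holding=-
step 4 (unstack(D, A)): towers=[A; C/E/B] holding=D
step 5 (stack(D, B)): towers=[A; C/E/B/D] holding=-
goal check: towers=[A; C/E/B/D] holding=- — reached (length 5, optimal by BFS)

stack(E, C)
pickup(B)
stack(B, E)
unstack(D, A)
stack(D, B)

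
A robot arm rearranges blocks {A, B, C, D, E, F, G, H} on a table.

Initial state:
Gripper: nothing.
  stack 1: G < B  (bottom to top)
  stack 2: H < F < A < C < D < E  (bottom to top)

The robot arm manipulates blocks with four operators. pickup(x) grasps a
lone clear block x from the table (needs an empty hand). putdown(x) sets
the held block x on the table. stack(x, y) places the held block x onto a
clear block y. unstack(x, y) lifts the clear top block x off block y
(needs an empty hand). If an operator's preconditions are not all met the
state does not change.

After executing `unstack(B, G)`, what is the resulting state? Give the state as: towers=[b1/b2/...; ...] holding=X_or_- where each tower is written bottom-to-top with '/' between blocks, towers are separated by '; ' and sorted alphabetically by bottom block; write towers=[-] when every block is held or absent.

before: towers=[G/B; H/F/A/C/D/E] holding=-
pre[unstack(B, G)]: on(B,G) yes, clear(B) yes, handempty yes
all met → apply unstack(B, G)
after:  towers=[G; H/F/A/C/D/E] holding=B

towers=[G; H/F/A/C/D/E] holding=B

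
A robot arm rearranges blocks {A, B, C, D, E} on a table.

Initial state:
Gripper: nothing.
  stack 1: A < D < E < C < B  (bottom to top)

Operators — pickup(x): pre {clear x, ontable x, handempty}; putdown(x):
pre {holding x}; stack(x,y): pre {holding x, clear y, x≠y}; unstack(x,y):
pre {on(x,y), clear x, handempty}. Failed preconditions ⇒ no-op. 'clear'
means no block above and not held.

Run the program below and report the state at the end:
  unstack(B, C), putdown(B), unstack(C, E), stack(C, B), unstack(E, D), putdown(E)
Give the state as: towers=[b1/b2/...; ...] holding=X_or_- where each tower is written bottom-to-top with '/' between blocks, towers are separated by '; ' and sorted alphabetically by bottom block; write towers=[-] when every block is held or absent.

towers=[A/D; B/C; E] holding=-

step 1 (unstack(B, C)): towers=[A/D/E/C] holding=B
step 2 (putdown(B)): towers=[A/D/E/C; B] holding=-
step 3 (unstack(C, E)): towers=[A/D/E; B] holding=C
step 4 (stack(C, B)): towers=[A/D/E; B/C] holding=-
step 5 (unstack(E, D)): towers=[A/D; B/C] holding=E
step 6 (putdown(E)): towers=[A/D; B/C; E] holding=-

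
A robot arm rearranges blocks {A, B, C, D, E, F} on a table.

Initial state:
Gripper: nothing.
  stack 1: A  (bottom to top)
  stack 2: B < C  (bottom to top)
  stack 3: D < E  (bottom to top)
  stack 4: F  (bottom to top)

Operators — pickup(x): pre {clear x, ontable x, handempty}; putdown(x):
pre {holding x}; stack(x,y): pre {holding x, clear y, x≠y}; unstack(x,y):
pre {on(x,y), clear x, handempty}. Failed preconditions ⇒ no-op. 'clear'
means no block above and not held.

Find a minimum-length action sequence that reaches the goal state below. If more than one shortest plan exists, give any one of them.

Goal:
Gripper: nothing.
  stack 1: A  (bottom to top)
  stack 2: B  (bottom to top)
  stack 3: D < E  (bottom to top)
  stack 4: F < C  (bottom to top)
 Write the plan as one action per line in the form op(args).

step 1 (unstack(C, B)): towers=[A; B; D/E; F] holding=C
step 2 (stack(C, F)): towers=[A; B; D/E; F/C] holding=-
goal check: towers=[A; B; D/E; F/C] holding=- — reached (length 2, optimal by BFS)

unstack(C, B)
stack(C, F)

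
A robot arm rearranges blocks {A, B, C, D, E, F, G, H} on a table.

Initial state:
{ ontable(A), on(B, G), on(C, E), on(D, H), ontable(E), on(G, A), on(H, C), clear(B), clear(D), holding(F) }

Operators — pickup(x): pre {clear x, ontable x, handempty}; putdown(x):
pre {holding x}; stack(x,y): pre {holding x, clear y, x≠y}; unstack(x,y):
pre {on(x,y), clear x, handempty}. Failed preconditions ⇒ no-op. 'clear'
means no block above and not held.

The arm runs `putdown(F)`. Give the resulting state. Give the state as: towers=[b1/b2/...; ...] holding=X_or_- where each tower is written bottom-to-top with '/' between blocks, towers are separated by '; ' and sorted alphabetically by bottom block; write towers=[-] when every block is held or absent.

towers=[A/G/B; E/C/H/D; F] holding=-

before: towers=[A/G/B; E/C/H/D] holding=F
pre[putdown(F)]: holding(F) yes
all met → apply putdown(F)
after:  towers=[A/G/B; E/C/H/D; F] holding=-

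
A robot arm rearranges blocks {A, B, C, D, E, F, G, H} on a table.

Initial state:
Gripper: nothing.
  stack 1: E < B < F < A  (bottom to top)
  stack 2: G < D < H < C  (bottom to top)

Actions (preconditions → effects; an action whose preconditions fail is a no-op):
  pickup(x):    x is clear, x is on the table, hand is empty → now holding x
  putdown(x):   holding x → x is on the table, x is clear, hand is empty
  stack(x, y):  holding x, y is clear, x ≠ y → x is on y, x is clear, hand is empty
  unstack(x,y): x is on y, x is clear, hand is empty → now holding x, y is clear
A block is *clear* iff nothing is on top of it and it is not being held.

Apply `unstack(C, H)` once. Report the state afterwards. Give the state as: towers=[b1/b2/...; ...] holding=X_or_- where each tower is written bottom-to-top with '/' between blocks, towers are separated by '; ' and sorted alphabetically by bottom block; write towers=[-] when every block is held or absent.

towers=[E/B/F/A; G/D/H] holding=C

before: towers=[E/B/F/A; G/D/H/C] holding=-
pre[unstack(C, H)]: on(C,H) yes, clear(C) yes, handempty yes
all met → apply unstack(C, H)
after:  towers=[E/B/F/A; G/D/H] holding=C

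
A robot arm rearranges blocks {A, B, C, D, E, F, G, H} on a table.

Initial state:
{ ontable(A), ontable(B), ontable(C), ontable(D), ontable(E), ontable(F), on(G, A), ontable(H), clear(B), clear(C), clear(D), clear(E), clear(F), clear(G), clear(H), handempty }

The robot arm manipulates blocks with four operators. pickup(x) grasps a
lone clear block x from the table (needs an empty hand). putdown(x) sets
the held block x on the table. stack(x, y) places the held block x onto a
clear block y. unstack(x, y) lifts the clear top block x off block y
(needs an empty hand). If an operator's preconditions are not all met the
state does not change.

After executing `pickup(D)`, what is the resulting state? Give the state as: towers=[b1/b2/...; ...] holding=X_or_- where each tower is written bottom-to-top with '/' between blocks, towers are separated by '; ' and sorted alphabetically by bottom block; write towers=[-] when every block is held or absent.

before: towers=[A/G; B; C; D; E; F; H] holding=-
pre[pickup(D)]: clear(D) ✓, ontable(D) ✓, handempty ✓
all met → apply pickup(D)
after:  towers=[A/G; B; C; E; F; H] holding=D

towers=[A/G; B; C; E; F; H] holding=D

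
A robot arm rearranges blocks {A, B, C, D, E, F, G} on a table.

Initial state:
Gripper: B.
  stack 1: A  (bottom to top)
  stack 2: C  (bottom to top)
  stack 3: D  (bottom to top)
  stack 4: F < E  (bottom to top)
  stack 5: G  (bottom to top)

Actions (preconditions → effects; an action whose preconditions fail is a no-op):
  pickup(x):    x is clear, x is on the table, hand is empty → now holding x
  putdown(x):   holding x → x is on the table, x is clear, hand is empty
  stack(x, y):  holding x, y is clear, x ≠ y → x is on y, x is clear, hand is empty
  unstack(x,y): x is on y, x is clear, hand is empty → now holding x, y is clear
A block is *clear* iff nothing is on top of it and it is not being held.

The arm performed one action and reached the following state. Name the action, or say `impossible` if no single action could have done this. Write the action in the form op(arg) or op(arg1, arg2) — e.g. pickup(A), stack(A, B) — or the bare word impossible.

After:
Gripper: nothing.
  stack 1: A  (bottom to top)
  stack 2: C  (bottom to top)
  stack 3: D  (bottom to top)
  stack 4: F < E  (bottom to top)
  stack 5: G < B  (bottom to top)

target: towers=[A; C; D; F/E; G/B] holding=-
        putdown(B) → towers=[A; B; C; D; F/E; G] holding=-
       stack(B, G) → towers=[A; C; D; F/E; G/B] holding=-  ← match
       stack(B, D) → towers=[A; C; D/B; F/E; G] holding=-
       stack(B, A) → towers=[A/B; C; D; F/E; G] holding=-
       stack(B, E) → towers=[A; C; D; F/E/B; G] holding=-
       stack(B, C) → towers=[A; C/B; D; F/E; G] holding=-

stack(B, G)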